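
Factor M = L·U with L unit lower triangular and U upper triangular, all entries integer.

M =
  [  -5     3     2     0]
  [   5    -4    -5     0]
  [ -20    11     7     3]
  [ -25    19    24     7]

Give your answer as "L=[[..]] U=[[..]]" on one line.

  R1 -= -1·R0 → [0,-1,-3,0]
  R2 -= 4·R0 → [0,-1,-1,3]
  R3 -= 5·R0 → [0,4,14,7]
  R2 -= 1·R1 → [0,0,2,3]
  R3 -= -4·R1 → [0,0,2,7]
  R3 -= 1·R2 → [0,0,0,4]

L=[[1,0,0,0],[-1,1,0,0],[4,1,1,0],[5,-4,1,1]] U=[[-5,3,2,0],[0,-1,-3,0],[0,0,2,3],[0,0,0,4]]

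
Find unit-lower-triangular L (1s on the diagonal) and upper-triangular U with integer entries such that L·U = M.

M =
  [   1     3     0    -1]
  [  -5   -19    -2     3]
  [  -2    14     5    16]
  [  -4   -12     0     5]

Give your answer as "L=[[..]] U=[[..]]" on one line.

L=[[1,0,0,0],[-5,1,0,0],[-2,-5,1,0],[-4,0,0,1]] U=[[1,3,0,-1],[0,-4,-2,-2],[0,0,-5,4],[0,0,0,1]]

  row1 -= -5·row0 → [0,-4,-2,-2]
  row2 -= -2·row0 → [0,20,5,14]
  row3 -= -4·row0 → [0,0,0,1]
  row2 -= -5·row1 → [0,0,-5,4]
  row3 -= 0·row1 → [0,0,0,1]
  row3 -= 0·row2 → [0,0,0,1]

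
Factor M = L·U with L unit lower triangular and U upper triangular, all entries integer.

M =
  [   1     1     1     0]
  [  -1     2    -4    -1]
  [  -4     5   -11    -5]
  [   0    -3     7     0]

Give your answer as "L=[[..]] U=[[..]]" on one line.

  row1 -= -1·row0 → [0,3,-3,-1]
  row2 -= -4·row0 → [0,9,-7,-5]
  row3 -= 0·row0 → [0,-3,7,0]
  row2 -= 3·row1 → [0,0,2,-2]
  row3 -= -1·row1 → [0,0,4,-1]
  row3 -= 2·row2 → [0,0,0,3]

L=[[1,0,0,0],[-1,1,0,0],[-4,3,1,0],[0,-1,2,1]] U=[[1,1,1,0],[0,3,-3,-1],[0,0,2,-2],[0,0,0,3]]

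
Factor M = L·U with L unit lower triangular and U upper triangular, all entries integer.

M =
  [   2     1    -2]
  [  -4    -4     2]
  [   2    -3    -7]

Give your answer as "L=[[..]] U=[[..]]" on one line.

L=[[1,0,0],[-2,1,0],[1,2,1]] U=[[2,1,-2],[0,-2,-2],[0,0,-1]]

  r1 -= -2·r0 → [0,-2,-2]
  r2 -= 1·r0 → [0,-4,-5]
  r2 -= 2·r1 → [0,0,-1]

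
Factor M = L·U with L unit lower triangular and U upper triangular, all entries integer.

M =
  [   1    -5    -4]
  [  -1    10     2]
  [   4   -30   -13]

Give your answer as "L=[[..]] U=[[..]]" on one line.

L=[[1,0,0],[-1,1,0],[4,-2,1]] U=[[1,-5,-4],[0,5,-2],[0,0,-1]]

  R1 -= -1·R0 → [0,5,-2]
  R2 -= 4·R0 → [0,-10,3]
  R2 -= -2·R1 → [0,0,-1]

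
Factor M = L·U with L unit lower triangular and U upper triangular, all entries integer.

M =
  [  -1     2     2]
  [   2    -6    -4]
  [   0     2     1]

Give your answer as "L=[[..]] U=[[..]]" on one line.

  row1 -= -2·row0 → [0,-2,0]
  row2 -= 0·row0 → [0,2,1]
  row2 -= -1·row1 → [0,0,1]

L=[[1,0,0],[-2,1,0],[0,-1,1]] U=[[-1,2,2],[0,-2,0],[0,0,1]]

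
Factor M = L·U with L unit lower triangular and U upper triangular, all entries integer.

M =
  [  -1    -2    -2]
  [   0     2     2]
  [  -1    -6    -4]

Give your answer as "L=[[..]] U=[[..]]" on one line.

L=[[1,0,0],[0,1,0],[1,-2,1]] U=[[-1,-2,-2],[0,2,2],[0,0,2]]

  R1 -= 0·R0 → [0,2,2]
  R2 -= 1·R0 → [0,-4,-2]
  R2 -= -2·R1 → [0,0,2]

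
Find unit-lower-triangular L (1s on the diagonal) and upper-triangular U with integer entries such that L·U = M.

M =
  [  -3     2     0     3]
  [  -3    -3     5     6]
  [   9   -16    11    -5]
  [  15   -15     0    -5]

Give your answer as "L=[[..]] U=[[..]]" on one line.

L=[[1,0,0,0],[1,1,0,0],[-3,2,1,0],[-5,1,-5,1]] U=[[-3,2,0,3],[0,-5,5,3],[0,0,1,-2],[0,0,0,-3]]

  R1 -= 1·R0 → [0,-5,5,3]
  R2 -= -3·R0 → [0,-10,11,4]
  R3 -= -5·R0 → [0,-5,0,10]
  R2 -= 2·R1 → [0,0,1,-2]
  R3 -= 1·R1 → [0,0,-5,7]
  R3 -= -5·R2 → [0,0,0,-3]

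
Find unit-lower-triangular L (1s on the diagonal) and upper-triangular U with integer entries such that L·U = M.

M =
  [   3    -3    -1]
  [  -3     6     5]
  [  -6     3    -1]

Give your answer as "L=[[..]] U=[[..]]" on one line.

L=[[1,0,0],[-1,1,0],[-2,-1,1]] U=[[3,-3,-1],[0,3,4],[0,0,1]]

  r1 -= -1·r0 → [0,3,4]
  r2 -= -2·r0 → [0,-3,-3]
  r2 -= -1·r1 → [0,0,1]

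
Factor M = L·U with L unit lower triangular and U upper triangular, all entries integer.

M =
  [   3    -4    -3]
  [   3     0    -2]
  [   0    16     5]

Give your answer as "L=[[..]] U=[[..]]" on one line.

L=[[1,0,0],[1,1,0],[0,4,1]] U=[[3,-4,-3],[0,4,1],[0,0,1]]

  R1 -= 1·R0 → [0,4,1]
  R2 -= 0·R0 → [0,16,5]
  R2 -= 4·R1 → [0,0,1]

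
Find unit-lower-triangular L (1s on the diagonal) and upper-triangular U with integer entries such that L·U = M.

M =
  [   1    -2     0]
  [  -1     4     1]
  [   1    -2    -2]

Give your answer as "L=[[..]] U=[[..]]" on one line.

  R1 -= -1·R0 → [0,2,1]
  R2 -= 1·R0 → [0,0,-2]
  R2 -= 0·R1 → [0,0,-2]

L=[[1,0,0],[-1,1,0],[1,0,1]] U=[[1,-2,0],[0,2,1],[0,0,-2]]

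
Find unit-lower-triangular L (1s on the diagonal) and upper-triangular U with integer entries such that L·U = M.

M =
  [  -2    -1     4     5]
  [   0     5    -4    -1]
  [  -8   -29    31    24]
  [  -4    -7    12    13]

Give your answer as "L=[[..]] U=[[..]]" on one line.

  r1 -= 0·r0 → [0,5,-4,-1]
  r2 -= 4·r0 → [0,-25,15,4]
  r3 -= 2·r0 → [0,-5,4,3]
  r2 -= -5·r1 → [0,0,-5,-1]
  r3 -= -1·r1 → [0,0,0,2]
  r3 -= 0·r2 → [0,0,0,2]

L=[[1,0,0,0],[0,1,0,0],[4,-5,1,0],[2,-1,0,1]] U=[[-2,-1,4,5],[0,5,-4,-1],[0,0,-5,-1],[0,0,0,2]]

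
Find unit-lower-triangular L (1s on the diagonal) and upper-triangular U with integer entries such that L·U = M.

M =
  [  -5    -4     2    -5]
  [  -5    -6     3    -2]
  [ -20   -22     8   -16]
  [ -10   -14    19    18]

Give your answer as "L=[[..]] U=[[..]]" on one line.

  row1 -= 1·row0 → [0,-2,1,3]
  row2 -= 4·row0 → [0,-6,0,4]
  row3 -= 2·row0 → [0,-6,15,28]
  row2 -= 3·row1 → [0,0,-3,-5]
  row3 -= 3·row1 → [0,0,12,19]
  row3 -= -4·row2 → [0,0,0,-1]

L=[[1,0,0,0],[1,1,0,0],[4,3,1,0],[2,3,-4,1]] U=[[-5,-4,2,-5],[0,-2,1,3],[0,0,-3,-5],[0,0,0,-1]]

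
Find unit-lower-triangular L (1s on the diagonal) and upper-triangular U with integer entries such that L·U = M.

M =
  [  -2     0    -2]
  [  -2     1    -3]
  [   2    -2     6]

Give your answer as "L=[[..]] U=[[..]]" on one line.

  row1 -= 1·row0 → [0,1,-1]
  row2 -= -1·row0 → [0,-2,4]
  row2 -= -2·row1 → [0,0,2]

L=[[1,0,0],[1,1,0],[-1,-2,1]] U=[[-2,0,-2],[0,1,-1],[0,0,2]]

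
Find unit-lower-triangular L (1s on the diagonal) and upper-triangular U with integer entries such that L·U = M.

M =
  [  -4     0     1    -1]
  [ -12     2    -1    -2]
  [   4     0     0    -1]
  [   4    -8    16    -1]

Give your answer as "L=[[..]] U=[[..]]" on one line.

L=[[1,0,0,0],[3,1,0,0],[-1,0,1,0],[-1,-4,1,1]] U=[[-4,0,1,-1],[0,2,-4,1],[0,0,1,-2],[0,0,0,4]]

  r1 -= 3·r0 → [0,2,-4,1]
  r2 -= -1·r0 → [0,0,1,-2]
  r3 -= -1·r0 → [0,-8,17,-2]
  r2 -= 0·r1 → [0,0,1,-2]
  r3 -= -4·r1 → [0,0,1,2]
  r3 -= 1·r2 → [0,0,0,4]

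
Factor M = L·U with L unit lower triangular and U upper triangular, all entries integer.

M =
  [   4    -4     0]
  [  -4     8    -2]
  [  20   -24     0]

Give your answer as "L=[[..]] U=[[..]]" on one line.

  row1 -= -1·row0 → [0,4,-2]
  row2 -= 5·row0 → [0,-4,0]
  row2 -= -1·row1 → [0,0,-2]

L=[[1,0,0],[-1,1,0],[5,-1,1]] U=[[4,-4,0],[0,4,-2],[0,0,-2]]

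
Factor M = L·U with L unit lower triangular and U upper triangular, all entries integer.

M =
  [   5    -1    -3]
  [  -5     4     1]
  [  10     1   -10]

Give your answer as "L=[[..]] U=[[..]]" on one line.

L=[[1,0,0],[-1,1,0],[2,1,1]] U=[[5,-1,-3],[0,3,-2],[0,0,-2]]

  row1 -= -1·row0 → [0,3,-2]
  row2 -= 2·row0 → [0,3,-4]
  row2 -= 1·row1 → [0,0,-2]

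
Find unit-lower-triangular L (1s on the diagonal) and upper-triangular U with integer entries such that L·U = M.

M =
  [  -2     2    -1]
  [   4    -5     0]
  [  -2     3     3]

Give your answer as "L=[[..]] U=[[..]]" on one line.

L=[[1,0,0],[-2,1,0],[1,-1,1]] U=[[-2,2,-1],[0,-1,-2],[0,0,2]]

  r1 -= -2·r0 → [0,-1,-2]
  r2 -= 1·r0 → [0,1,4]
  r2 -= -1·r1 → [0,0,2]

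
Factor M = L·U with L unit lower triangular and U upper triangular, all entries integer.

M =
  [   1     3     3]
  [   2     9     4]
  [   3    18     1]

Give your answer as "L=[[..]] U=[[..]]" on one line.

L=[[1,0,0],[2,1,0],[3,3,1]] U=[[1,3,3],[0,3,-2],[0,0,-2]]

  R1 -= 2·R0 → [0,3,-2]
  R2 -= 3·R0 → [0,9,-8]
  R2 -= 3·R1 → [0,0,-2]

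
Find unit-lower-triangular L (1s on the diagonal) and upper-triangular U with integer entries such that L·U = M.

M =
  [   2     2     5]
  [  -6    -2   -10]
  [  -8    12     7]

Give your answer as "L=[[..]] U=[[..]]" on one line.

  R1 -= -3·R0 → [0,4,5]
  R2 -= -4·R0 → [0,20,27]
  R2 -= 5·R1 → [0,0,2]

L=[[1,0,0],[-3,1,0],[-4,5,1]] U=[[2,2,5],[0,4,5],[0,0,2]]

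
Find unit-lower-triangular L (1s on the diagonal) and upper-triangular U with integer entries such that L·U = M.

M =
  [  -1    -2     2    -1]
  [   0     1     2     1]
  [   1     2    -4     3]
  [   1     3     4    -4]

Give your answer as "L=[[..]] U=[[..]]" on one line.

  r1 -= 0·r0 → [0,1,2,1]
  r2 -= -1·r0 → [0,0,-2,2]
  r3 -= -1·r0 → [0,1,6,-5]
  r2 -= 0·r1 → [0,0,-2,2]
  r3 -= 1·r1 → [0,0,4,-6]
  r3 -= -2·r2 → [0,0,0,-2]

L=[[1,0,0,0],[0,1,0,0],[-1,0,1,0],[-1,1,-2,1]] U=[[-1,-2,2,-1],[0,1,2,1],[0,0,-2,2],[0,0,0,-2]]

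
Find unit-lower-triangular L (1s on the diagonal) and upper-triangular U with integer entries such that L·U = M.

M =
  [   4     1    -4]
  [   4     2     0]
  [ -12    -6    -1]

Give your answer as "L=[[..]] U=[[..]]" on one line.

L=[[1,0,0],[1,1,0],[-3,-3,1]] U=[[4,1,-4],[0,1,4],[0,0,-1]]

  R1 -= 1·R0 → [0,1,4]
  R2 -= -3·R0 → [0,-3,-13]
  R2 -= -3·R1 → [0,0,-1]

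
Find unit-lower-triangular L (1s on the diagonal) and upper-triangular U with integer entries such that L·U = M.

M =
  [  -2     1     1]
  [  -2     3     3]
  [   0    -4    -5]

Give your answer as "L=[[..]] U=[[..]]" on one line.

L=[[1,0,0],[1,1,0],[0,-2,1]] U=[[-2,1,1],[0,2,2],[0,0,-1]]

  row1 -= 1·row0 → [0,2,2]
  row2 -= 0·row0 → [0,-4,-5]
  row2 -= -2·row1 → [0,0,-1]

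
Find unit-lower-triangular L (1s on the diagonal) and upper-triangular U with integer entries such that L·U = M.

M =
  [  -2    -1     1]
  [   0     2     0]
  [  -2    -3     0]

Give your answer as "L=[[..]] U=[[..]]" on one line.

  R1 -= 0·R0 → [0,2,0]
  R2 -= 1·R0 → [0,-2,-1]
  R2 -= -1·R1 → [0,0,-1]

L=[[1,0,0],[0,1,0],[1,-1,1]] U=[[-2,-1,1],[0,2,0],[0,0,-1]]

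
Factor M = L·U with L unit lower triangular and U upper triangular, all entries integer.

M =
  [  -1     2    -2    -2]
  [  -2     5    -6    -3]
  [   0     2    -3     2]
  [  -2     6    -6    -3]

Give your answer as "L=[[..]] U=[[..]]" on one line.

  r1 -= 2·r0 → [0,1,-2,1]
  r2 -= 0·r0 → [0,2,-3,2]
  r3 -= 2·r0 → [0,2,-2,1]
  r2 -= 2·r1 → [0,0,1,0]
  r3 -= 2·r1 → [0,0,2,-1]
  r3 -= 2·r2 → [0,0,0,-1]

L=[[1,0,0,0],[2,1,0,0],[0,2,1,0],[2,2,2,1]] U=[[-1,2,-2,-2],[0,1,-2,1],[0,0,1,0],[0,0,0,-1]]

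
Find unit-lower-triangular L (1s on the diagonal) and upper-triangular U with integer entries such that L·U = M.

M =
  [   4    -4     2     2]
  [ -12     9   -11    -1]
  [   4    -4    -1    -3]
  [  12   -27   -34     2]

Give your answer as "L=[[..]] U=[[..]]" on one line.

  R1 -= -3·R0 → [0,-3,-5,5]
  R2 -= 1·R0 → [0,0,-3,-5]
  R3 -= 3·R0 → [0,-15,-40,-4]
  R2 -= 0·R1 → [0,0,-3,-5]
  R3 -= 5·R1 → [0,0,-15,-29]
  R3 -= 5·R2 → [0,0,0,-4]

L=[[1,0,0,0],[-3,1,0,0],[1,0,1,0],[3,5,5,1]] U=[[4,-4,2,2],[0,-3,-5,5],[0,0,-3,-5],[0,0,0,-4]]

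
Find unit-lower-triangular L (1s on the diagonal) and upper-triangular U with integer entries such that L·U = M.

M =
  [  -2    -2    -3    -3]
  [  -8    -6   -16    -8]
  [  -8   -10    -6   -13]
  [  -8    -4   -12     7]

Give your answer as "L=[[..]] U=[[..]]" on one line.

  R1 -= 4·R0 → [0,2,-4,4]
  R2 -= 4·R0 → [0,-2,6,-1]
  R3 -= 4·R0 → [0,4,0,19]
  R2 -= -1·R1 → [0,0,2,3]
  R3 -= 2·R1 → [0,0,8,11]
  R3 -= 4·R2 → [0,0,0,-1]

L=[[1,0,0,0],[4,1,0,0],[4,-1,1,0],[4,2,4,1]] U=[[-2,-2,-3,-3],[0,2,-4,4],[0,0,2,3],[0,0,0,-1]]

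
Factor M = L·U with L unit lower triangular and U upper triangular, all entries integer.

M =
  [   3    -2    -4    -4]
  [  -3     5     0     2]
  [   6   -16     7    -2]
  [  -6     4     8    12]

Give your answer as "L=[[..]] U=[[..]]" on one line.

L=[[1,0,0,0],[-1,1,0,0],[2,-4,1,0],[-2,0,0,1]] U=[[3,-2,-4,-4],[0,3,-4,-2],[0,0,-1,-2],[0,0,0,4]]

  r1 -= -1·r0 → [0,3,-4,-2]
  r2 -= 2·r0 → [0,-12,15,6]
  r3 -= -2·r0 → [0,0,0,4]
  r2 -= -4·r1 → [0,0,-1,-2]
  r3 -= 0·r1 → [0,0,0,4]
  r3 -= 0·r2 → [0,0,0,4]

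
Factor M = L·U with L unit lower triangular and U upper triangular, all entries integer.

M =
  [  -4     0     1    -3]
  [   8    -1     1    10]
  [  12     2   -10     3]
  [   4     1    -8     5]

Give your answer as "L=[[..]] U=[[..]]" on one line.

  row1 -= -2·row0 → [0,-1,3,4]
  row2 -= -3·row0 → [0,2,-7,-6]
  row3 -= -1·row0 → [0,1,-7,2]
  row2 -= -2·row1 → [0,0,-1,2]
  row3 -= -1·row1 → [0,0,-4,6]
  row3 -= 4·row2 → [0,0,0,-2]

L=[[1,0,0,0],[-2,1,0,0],[-3,-2,1,0],[-1,-1,4,1]] U=[[-4,0,1,-3],[0,-1,3,4],[0,0,-1,2],[0,0,0,-2]]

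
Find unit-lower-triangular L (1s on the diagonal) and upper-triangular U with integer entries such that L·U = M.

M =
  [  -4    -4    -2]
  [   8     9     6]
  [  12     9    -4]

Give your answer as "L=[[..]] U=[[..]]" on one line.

L=[[1,0,0],[-2,1,0],[-3,-3,1]] U=[[-4,-4,-2],[0,1,2],[0,0,-4]]

  row1 -= -2·row0 → [0,1,2]
  row2 -= -3·row0 → [0,-3,-10]
  row2 -= -3·row1 → [0,0,-4]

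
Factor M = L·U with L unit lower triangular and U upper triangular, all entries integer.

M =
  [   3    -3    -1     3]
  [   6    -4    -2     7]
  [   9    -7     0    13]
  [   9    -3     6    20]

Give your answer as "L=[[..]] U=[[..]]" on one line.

L=[[1,0,0,0],[2,1,0,0],[3,1,1,0],[3,3,3,1]] U=[[3,-3,-1,3],[0,2,0,1],[0,0,3,3],[0,0,0,-1]]

  r1 -= 2·r0 → [0,2,0,1]
  r2 -= 3·r0 → [0,2,3,4]
  r3 -= 3·r0 → [0,6,9,11]
  r2 -= 1·r1 → [0,0,3,3]
  r3 -= 3·r1 → [0,0,9,8]
  r3 -= 3·r2 → [0,0,0,-1]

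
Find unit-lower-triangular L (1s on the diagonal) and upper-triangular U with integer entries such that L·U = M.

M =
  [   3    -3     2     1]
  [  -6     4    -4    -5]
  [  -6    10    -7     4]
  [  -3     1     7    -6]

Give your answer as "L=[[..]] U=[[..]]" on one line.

L=[[1,0,0,0],[-2,1,0,0],[-2,-2,1,0],[-1,1,-3,1]] U=[[3,-3,2,1],[0,-2,0,-3],[0,0,-3,0],[0,0,0,-2]]

  r1 -= -2·r0 → [0,-2,0,-3]
  r2 -= -2·r0 → [0,4,-3,6]
  r3 -= -1·r0 → [0,-2,9,-5]
  r2 -= -2·r1 → [0,0,-3,0]
  r3 -= 1·r1 → [0,0,9,-2]
  r3 -= -3·r2 → [0,0,0,-2]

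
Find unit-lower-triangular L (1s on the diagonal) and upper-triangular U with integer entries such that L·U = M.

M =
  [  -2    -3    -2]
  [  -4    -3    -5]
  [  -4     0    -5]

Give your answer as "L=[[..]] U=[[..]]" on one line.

L=[[1,0,0],[2,1,0],[2,2,1]] U=[[-2,-3,-2],[0,3,-1],[0,0,1]]

  r1 -= 2·r0 → [0,3,-1]
  r2 -= 2·r0 → [0,6,-1]
  r2 -= 2·r1 → [0,0,1]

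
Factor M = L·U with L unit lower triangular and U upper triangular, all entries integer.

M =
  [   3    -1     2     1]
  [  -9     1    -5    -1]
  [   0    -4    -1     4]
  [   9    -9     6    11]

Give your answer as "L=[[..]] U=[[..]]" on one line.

  R1 -= -3·R0 → [0,-2,1,2]
  R2 -= 0·R0 → [0,-4,-1,4]
  R3 -= 3·R0 → [0,-6,0,8]
  R2 -= 2·R1 → [0,0,-3,0]
  R3 -= 3·R1 → [0,0,-3,2]
  R3 -= 1·R2 → [0,0,0,2]

L=[[1,0,0,0],[-3,1,0,0],[0,2,1,0],[3,3,1,1]] U=[[3,-1,2,1],[0,-2,1,2],[0,0,-3,0],[0,0,0,2]]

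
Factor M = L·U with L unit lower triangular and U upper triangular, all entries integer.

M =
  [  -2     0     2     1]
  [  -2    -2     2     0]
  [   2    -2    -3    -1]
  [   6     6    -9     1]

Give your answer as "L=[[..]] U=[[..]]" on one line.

L=[[1,0,0,0],[1,1,0,0],[-1,1,1,0],[-3,-3,3,1]] U=[[-2,0,2,1],[0,-2,0,-1],[0,0,-1,1],[0,0,0,-2]]

  r1 -= 1·r0 → [0,-2,0,-1]
  r2 -= -1·r0 → [0,-2,-1,0]
  r3 -= -3·r0 → [0,6,-3,4]
  r2 -= 1·r1 → [0,0,-1,1]
  r3 -= -3·r1 → [0,0,-3,1]
  r3 -= 3·r2 → [0,0,0,-2]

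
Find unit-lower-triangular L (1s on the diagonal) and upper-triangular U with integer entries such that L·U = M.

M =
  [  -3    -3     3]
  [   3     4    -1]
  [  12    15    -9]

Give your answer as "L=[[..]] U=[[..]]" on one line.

L=[[1,0,0],[-1,1,0],[-4,3,1]] U=[[-3,-3,3],[0,1,2],[0,0,-3]]

  R1 -= -1·R0 → [0,1,2]
  R2 -= -4·R0 → [0,3,3]
  R2 -= 3·R1 → [0,0,-3]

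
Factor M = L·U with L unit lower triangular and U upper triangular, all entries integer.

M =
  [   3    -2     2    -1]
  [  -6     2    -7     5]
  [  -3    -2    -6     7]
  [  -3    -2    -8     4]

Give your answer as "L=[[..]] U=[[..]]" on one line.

L=[[1,0,0,0],[-2,1,0,0],[-1,2,1,0],[-1,2,0,1]] U=[[3,-2,2,-1],[0,-2,-3,3],[0,0,2,0],[0,0,0,-3]]

  R1 -= -2·R0 → [0,-2,-3,3]
  R2 -= -1·R0 → [0,-4,-4,6]
  R3 -= -1·R0 → [0,-4,-6,3]
  R2 -= 2·R1 → [0,0,2,0]
  R3 -= 2·R1 → [0,0,0,-3]
  R3 -= 0·R2 → [0,0,0,-3]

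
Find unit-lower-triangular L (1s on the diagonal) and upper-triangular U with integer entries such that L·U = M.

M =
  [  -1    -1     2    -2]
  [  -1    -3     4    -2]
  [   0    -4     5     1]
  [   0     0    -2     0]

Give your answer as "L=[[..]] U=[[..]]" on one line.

L=[[1,0,0,0],[1,1,0,0],[0,2,1,0],[0,0,-2,1]] U=[[-1,-1,2,-2],[0,-2,2,0],[0,0,1,1],[0,0,0,2]]

  row1 -= 1·row0 → [0,-2,2,0]
  row2 -= 0·row0 → [0,-4,5,1]
  row3 -= 0·row0 → [0,0,-2,0]
  row2 -= 2·row1 → [0,0,1,1]
  row3 -= 0·row1 → [0,0,-2,0]
  row3 -= -2·row2 → [0,0,0,2]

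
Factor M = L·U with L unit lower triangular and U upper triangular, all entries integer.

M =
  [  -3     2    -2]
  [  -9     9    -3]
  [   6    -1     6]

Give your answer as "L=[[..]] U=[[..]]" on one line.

L=[[1,0,0],[3,1,0],[-2,1,1]] U=[[-3,2,-2],[0,3,3],[0,0,-1]]

  r1 -= 3·r0 → [0,3,3]
  r2 -= -2·r0 → [0,3,2]
  r2 -= 1·r1 → [0,0,-1]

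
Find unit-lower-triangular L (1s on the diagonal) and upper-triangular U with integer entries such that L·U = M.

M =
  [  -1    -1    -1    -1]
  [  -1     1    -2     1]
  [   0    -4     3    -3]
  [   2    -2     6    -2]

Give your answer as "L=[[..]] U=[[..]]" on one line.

  row1 -= 1·row0 → [0,2,-1,2]
  row2 -= 0·row0 → [0,-4,3,-3]
  row3 -= -2·row0 → [0,-4,4,-4]
  row2 -= -2·row1 → [0,0,1,1]
  row3 -= -2·row1 → [0,0,2,0]
  row3 -= 2·row2 → [0,0,0,-2]

L=[[1,0,0,0],[1,1,0,0],[0,-2,1,0],[-2,-2,2,1]] U=[[-1,-1,-1,-1],[0,2,-1,2],[0,0,1,1],[0,0,0,-2]]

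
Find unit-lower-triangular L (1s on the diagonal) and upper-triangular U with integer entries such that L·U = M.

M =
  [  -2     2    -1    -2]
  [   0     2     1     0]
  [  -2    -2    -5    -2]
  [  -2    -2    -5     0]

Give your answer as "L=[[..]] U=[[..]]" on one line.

L=[[1,0,0,0],[0,1,0,0],[1,-2,1,0],[1,-2,1,1]] U=[[-2,2,-1,-2],[0,2,1,0],[0,0,-2,0],[0,0,0,2]]

  row1 -= 0·row0 → [0,2,1,0]
  row2 -= 1·row0 → [0,-4,-4,0]
  row3 -= 1·row0 → [0,-4,-4,2]
  row2 -= -2·row1 → [0,0,-2,0]
  row3 -= -2·row1 → [0,0,-2,2]
  row3 -= 1·row2 → [0,0,0,2]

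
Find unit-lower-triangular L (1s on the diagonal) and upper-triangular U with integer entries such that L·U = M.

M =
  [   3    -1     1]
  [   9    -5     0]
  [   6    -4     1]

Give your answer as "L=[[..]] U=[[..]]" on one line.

L=[[1,0,0],[3,1,0],[2,1,1]] U=[[3,-1,1],[0,-2,-3],[0,0,2]]

  row1 -= 3·row0 → [0,-2,-3]
  row2 -= 2·row0 → [0,-2,-1]
  row2 -= 1·row1 → [0,0,2]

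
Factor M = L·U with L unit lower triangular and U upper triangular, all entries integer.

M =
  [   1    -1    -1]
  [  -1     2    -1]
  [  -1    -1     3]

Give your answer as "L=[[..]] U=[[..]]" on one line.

  row1 -= -1·row0 → [0,1,-2]
  row2 -= -1·row0 → [0,-2,2]
  row2 -= -2·row1 → [0,0,-2]

L=[[1,0,0],[-1,1,0],[-1,-2,1]] U=[[1,-1,-1],[0,1,-2],[0,0,-2]]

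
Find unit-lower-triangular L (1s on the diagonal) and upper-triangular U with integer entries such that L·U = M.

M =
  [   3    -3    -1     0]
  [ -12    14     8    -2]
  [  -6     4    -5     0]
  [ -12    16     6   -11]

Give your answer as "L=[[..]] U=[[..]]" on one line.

  R1 -= -4·R0 → [0,2,4,-2]
  R2 -= -2·R0 → [0,-2,-7,0]
  R3 -= -4·R0 → [0,4,2,-11]
  R2 -= -1·R1 → [0,0,-3,-2]
  R3 -= 2·R1 → [0,0,-6,-7]
  R3 -= 2·R2 → [0,0,0,-3]

L=[[1,0,0,0],[-4,1,0,0],[-2,-1,1,0],[-4,2,2,1]] U=[[3,-3,-1,0],[0,2,4,-2],[0,0,-3,-2],[0,0,0,-3]]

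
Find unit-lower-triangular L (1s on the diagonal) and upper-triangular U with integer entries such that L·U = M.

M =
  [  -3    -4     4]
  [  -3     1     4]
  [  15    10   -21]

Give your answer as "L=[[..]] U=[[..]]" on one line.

L=[[1,0,0],[1,1,0],[-5,-2,1]] U=[[-3,-4,4],[0,5,0],[0,0,-1]]

  r1 -= 1·r0 → [0,5,0]
  r2 -= -5·r0 → [0,-10,-1]
  r2 -= -2·r1 → [0,0,-1]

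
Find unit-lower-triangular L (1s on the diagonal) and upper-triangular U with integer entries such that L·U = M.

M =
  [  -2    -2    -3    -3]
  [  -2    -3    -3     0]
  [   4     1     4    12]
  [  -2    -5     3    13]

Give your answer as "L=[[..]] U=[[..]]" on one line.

  row1 -= 1·row0 → [0,-1,0,3]
  row2 -= -2·row0 → [0,-3,-2,6]
  row3 -= 1·row0 → [0,-3,6,16]
  row2 -= 3·row1 → [0,0,-2,-3]
  row3 -= 3·row1 → [0,0,6,7]
  row3 -= -3·row2 → [0,0,0,-2]

L=[[1,0,0,0],[1,1,0,0],[-2,3,1,0],[1,3,-3,1]] U=[[-2,-2,-3,-3],[0,-1,0,3],[0,0,-2,-3],[0,0,0,-2]]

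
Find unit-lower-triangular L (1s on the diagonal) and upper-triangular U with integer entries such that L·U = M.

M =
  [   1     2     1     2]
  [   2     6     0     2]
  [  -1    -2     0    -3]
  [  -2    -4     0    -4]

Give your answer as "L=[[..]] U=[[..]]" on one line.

L=[[1,0,0,0],[2,1,0,0],[-1,0,1,0],[-2,0,2,1]] U=[[1,2,1,2],[0,2,-2,-2],[0,0,1,-1],[0,0,0,2]]

  r1 -= 2·r0 → [0,2,-2,-2]
  r2 -= -1·r0 → [0,0,1,-1]
  r3 -= -2·r0 → [0,0,2,0]
  r2 -= 0·r1 → [0,0,1,-1]
  r3 -= 0·r1 → [0,0,2,0]
  r3 -= 2·r2 → [0,0,0,2]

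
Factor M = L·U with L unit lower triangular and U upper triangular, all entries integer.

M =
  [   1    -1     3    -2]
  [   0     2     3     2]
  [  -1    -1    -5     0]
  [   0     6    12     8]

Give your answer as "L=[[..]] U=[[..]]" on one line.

  row1 -= 0·row0 → [0,2,3,2]
  row2 -= -1·row0 → [0,-2,-2,-2]
  row3 -= 0·row0 → [0,6,12,8]
  row2 -= -1·row1 → [0,0,1,0]
  row3 -= 3·row1 → [0,0,3,2]
  row3 -= 3·row2 → [0,0,0,2]

L=[[1,0,0,0],[0,1,0,0],[-1,-1,1,0],[0,3,3,1]] U=[[1,-1,3,-2],[0,2,3,2],[0,0,1,0],[0,0,0,2]]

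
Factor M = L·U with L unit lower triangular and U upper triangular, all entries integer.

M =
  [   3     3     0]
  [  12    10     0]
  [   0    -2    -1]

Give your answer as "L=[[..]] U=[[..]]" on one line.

  R1 -= 4·R0 → [0,-2,0]
  R2 -= 0·R0 → [0,-2,-1]
  R2 -= 1·R1 → [0,0,-1]

L=[[1,0,0],[4,1,0],[0,1,1]] U=[[3,3,0],[0,-2,0],[0,0,-1]]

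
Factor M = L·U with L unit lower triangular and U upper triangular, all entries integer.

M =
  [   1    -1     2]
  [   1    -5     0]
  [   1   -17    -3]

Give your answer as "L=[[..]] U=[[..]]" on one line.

  R1 -= 1·R0 → [0,-4,-2]
  R2 -= 1·R0 → [0,-16,-5]
  R2 -= 4·R1 → [0,0,3]

L=[[1,0,0],[1,1,0],[1,4,1]] U=[[1,-1,2],[0,-4,-2],[0,0,3]]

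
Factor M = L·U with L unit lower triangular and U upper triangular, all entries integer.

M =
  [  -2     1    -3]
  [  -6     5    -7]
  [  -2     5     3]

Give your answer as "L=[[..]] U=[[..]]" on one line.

L=[[1,0,0],[3,1,0],[1,2,1]] U=[[-2,1,-3],[0,2,2],[0,0,2]]

  R1 -= 3·R0 → [0,2,2]
  R2 -= 1·R0 → [0,4,6]
  R2 -= 2·R1 → [0,0,2]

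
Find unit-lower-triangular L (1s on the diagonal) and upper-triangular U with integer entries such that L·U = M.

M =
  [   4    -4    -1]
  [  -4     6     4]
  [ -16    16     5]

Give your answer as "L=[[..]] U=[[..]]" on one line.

L=[[1,0,0],[-1,1,0],[-4,0,1]] U=[[4,-4,-1],[0,2,3],[0,0,1]]

  row1 -= -1·row0 → [0,2,3]
  row2 -= -4·row0 → [0,0,1]
  row2 -= 0·row1 → [0,0,1]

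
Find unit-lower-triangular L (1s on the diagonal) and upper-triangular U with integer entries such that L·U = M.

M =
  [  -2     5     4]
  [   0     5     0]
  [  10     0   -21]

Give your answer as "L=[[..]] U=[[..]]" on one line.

L=[[1,0,0],[0,1,0],[-5,5,1]] U=[[-2,5,4],[0,5,0],[0,0,-1]]

  row1 -= 0·row0 → [0,5,0]
  row2 -= -5·row0 → [0,25,-1]
  row2 -= 5·row1 → [0,0,-1]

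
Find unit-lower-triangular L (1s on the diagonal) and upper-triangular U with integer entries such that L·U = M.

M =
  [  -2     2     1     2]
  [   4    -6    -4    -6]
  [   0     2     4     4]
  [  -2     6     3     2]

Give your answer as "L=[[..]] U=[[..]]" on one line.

  row1 -= -2·row0 → [0,-2,-2,-2]
  row2 -= 0·row0 → [0,2,4,4]
  row3 -= 1·row0 → [0,4,2,0]
  row2 -= -1·row1 → [0,0,2,2]
  row3 -= -2·row1 → [0,0,-2,-4]
  row3 -= -1·row2 → [0,0,0,-2]

L=[[1,0,0,0],[-2,1,0,0],[0,-1,1,0],[1,-2,-1,1]] U=[[-2,2,1,2],[0,-2,-2,-2],[0,0,2,2],[0,0,0,-2]]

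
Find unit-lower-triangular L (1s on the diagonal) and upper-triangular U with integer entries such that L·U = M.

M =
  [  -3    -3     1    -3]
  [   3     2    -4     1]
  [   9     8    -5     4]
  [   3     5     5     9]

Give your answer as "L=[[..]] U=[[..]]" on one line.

L=[[1,0,0,0],[-1,1,0,0],[-3,1,1,0],[-1,-2,0,1]] U=[[-3,-3,1,-3],[0,-1,-3,-2],[0,0,1,-3],[0,0,0,2]]

  row1 -= -1·row0 → [0,-1,-3,-2]
  row2 -= -3·row0 → [0,-1,-2,-5]
  row3 -= -1·row0 → [0,2,6,6]
  row2 -= 1·row1 → [0,0,1,-3]
  row3 -= -2·row1 → [0,0,0,2]
  row3 -= 0·row2 → [0,0,0,2]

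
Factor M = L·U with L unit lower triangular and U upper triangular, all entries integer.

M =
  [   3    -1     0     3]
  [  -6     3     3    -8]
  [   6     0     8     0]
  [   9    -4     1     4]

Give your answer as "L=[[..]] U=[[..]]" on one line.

  row1 -= -2·row0 → [0,1,3,-2]
  row2 -= 2·row0 → [0,2,8,-6]
  row3 -= 3·row0 → [0,-1,1,-5]
  row2 -= 2·row1 → [0,0,2,-2]
  row3 -= -1·row1 → [0,0,4,-7]
  row3 -= 2·row2 → [0,0,0,-3]

L=[[1,0,0,0],[-2,1,0,0],[2,2,1,0],[3,-1,2,1]] U=[[3,-1,0,3],[0,1,3,-2],[0,0,2,-2],[0,0,0,-3]]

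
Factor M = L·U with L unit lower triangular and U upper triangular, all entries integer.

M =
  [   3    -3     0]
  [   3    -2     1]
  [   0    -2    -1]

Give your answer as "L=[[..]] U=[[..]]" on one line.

L=[[1,0,0],[1,1,0],[0,-2,1]] U=[[3,-3,0],[0,1,1],[0,0,1]]

  row1 -= 1·row0 → [0,1,1]
  row2 -= 0·row0 → [0,-2,-1]
  row2 -= -2·row1 → [0,0,1]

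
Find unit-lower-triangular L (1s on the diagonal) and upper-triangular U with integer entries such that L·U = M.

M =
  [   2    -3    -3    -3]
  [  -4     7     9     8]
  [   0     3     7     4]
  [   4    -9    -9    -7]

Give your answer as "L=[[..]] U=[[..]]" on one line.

  row1 -= -2·row0 → [0,1,3,2]
  row2 -= 0·row0 → [0,3,7,4]
  row3 -= 2·row0 → [0,-3,-3,-1]
  row2 -= 3·row1 → [0,0,-2,-2]
  row3 -= -3·row1 → [0,0,6,5]
  row3 -= -3·row2 → [0,0,0,-1]

L=[[1,0,0,0],[-2,1,0,0],[0,3,1,0],[2,-3,-3,1]] U=[[2,-3,-3,-3],[0,1,3,2],[0,0,-2,-2],[0,0,0,-1]]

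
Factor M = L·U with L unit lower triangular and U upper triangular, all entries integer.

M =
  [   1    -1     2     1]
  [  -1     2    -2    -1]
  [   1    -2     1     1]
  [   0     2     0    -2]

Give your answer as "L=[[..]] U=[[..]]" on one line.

  r1 -= -1·r0 → [0,1,0,0]
  r2 -= 1·r0 → [0,-1,-1,0]
  r3 -= 0·r0 → [0,2,0,-2]
  r2 -= -1·r1 → [0,0,-1,0]
  r3 -= 2·r1 → [0,0,0,-2]
  r3 -= 0·r2 → [0,0,0,-2]

L=[[1,0,0,0],[-1,1,0,0],[1,-1,1,0],[0,2,0,1]] U=[[1,-1,2,1],[0,1,0,0],[0,0,-1,0],[0,0,0,-2]]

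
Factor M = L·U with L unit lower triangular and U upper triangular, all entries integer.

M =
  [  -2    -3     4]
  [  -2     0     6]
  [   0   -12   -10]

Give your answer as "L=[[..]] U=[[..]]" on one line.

L=[[1,0,0],[1,1,0],[0,-4,1]] U=[[-2,-3,4],[0,3,2],[0,0,-2]]

  row1 -= 1·row0 → [0,3,2]
  row2 -= 0·row0 → [0,-12,-10]
  row2 -= -4·row1 → [0,0,-2]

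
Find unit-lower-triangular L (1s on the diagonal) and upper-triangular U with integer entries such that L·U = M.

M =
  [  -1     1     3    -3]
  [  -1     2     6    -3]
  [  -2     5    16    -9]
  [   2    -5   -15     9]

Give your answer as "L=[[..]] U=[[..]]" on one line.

L=[[1,0,0,0],[1,1,0,0],[2,3,1,0],[-2,-3,0,1]] U=[[-1,1,3,-3],[0,1,3,0],[0,0,1,-3],[0,0,0,3]]

  R1 -= 1·R0 → [0,1,3,0]
  R2 -= 2·R0 → [0,3,10,-3]
  R3 -= -2·R0 → [0,-3,-9,3]
  R2 -= 3·R1 → [0,0,1,-3]
  R3 -= -3·R1 → [0,0,0,3]
  R3 -= 0·R2 → [0,0,0,3]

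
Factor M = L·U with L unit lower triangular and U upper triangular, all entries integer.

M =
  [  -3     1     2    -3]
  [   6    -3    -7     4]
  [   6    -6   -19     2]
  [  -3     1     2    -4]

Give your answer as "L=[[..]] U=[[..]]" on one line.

L=[[1,0,0,0],[-2,1,0,0],[-2,4,1,0],[1,0,0,1]] U=[[-3,1,2,-3],[0,-1,-3,-2],[0,0,-3,4],[0,0,0,-1]]

  R1 -= -2·R0 → [0,-1,-3,-2]
  R2 -= -2·R0 → [0,-4,-15,-4]
  R3 -= 1·R0 → [0,0,0,-1]
  R2 -= 4·R1 → [0,0,-3,4]
  R3 -= 0·R1 → [0,0,0,-1]
  R3 -= 0·R2 → [0,0,0,-1]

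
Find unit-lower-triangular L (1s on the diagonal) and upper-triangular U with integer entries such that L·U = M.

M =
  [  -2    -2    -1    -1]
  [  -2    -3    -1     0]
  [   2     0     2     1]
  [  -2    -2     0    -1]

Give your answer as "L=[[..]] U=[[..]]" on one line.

L=[[1,0,0,0],[1,1,0,0],[-1,2,1,0],[1,0,1,1]] U=[[-2,-2,-1,-1],[0,-1,0,1],[0,0,1,-2],[0,0,0,2]]

  row1 -= 1·row0 → [0,-1,0,1]
  row2 -= -1·row0 → [0,-2,1,0]
  row3 -= 1·row0 → [0,0,1,0]
  row2 -= 2·row1 → [0,0,1,-2]
  row3 -= 0·row1 → [0,0,1,0]
  row3 -= 1·row2 → [0,0,0,2]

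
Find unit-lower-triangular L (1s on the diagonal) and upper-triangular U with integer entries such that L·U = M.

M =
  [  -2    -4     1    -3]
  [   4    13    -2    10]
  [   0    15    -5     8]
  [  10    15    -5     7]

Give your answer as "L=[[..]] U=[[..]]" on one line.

L=[[1,0,0,0],[-2,1,0,0],[0,3,1,0],[-5,-1,0,1]] U=[[-2,-4,1,-3],[0,5,0,4],[0,0,-5,-4],[0,0,0,-4]]

  R1 -= -2·R0 → [0,5,0,4]
  R2 -= 0·R0 → [0,15,-5,8]
  R3 -= -5·R0 → [0,-5,0,-8]
  R2 -= 3·R1 → [0,0,-5,-4]
  R3 -= -1·R1 → [0,0,0,-4]
  R3 -= 0·R2 → [0,0,0,-4]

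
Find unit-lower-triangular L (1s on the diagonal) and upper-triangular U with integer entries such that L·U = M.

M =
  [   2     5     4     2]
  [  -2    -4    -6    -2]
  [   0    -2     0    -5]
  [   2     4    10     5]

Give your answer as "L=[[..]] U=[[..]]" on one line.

  row1 -= -1·row0 → [0,1,-2,0]
  row2 -= 0·row0 → [0,-2,0,-5]
  row3 -= 1·row0 → [0,-1,6,3]
  row2 -= -2·row1 → [0,0,-4,-5]
  row3 -= -1·row1 → [0,0,4,3]
  row3 -= -1·row2 → [0,0,0,-2]

L=[[1,0,0,0],[-1,1,0,0],[0,-2,1,0],[1,-1,-1,1]] U=[[2,5,4,2],[0,1,-2,0],[0,0,-4,-5],[0,0,0,-2]]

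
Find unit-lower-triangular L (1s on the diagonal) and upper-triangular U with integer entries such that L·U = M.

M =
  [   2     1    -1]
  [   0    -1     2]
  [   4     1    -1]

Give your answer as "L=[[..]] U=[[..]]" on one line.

  R1 -= 0·R0 → [0,-1,2]
  R2 -= 2·R0 → [0,-1,1]
  R2 -= 1·R1 → [0,0,-1]

L=[[1,0,0],[0,1,0],[2,1,1]] U=[[2,1,-1],[0,-1,2],[0,0,-1]]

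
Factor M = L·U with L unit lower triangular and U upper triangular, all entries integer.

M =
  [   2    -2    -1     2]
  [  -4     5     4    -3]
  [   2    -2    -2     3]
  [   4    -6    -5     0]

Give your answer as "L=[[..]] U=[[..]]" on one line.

L=[[1,0,0,0],[-2,1,0,0],[1,0,1,0],[2,-2,-1,1]] U=[[2,-2,-1,2],[0,1,2,1],[0,0,-1,1],[0,0,0,-1]]

  r1 -= -2·r0 → [0,1,2,1]
  r2 -= 1·r0 → [0,0,-1,1]
  r3 -= 2·r0 → [0,-2,-3,-4]
  r2 -= 0·r1 → [0,0,-1,1]
  r3 -= -2·r1 → [0,0,1,-2]
  r3 -= -1·r2 → [0,0,0,-1]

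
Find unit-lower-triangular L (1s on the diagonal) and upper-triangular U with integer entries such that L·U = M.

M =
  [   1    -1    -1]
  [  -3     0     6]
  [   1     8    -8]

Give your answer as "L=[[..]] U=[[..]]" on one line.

L=[[1,0,0],[-3,1,0],[1,-3,1]] U=[[1,-1,-1],[0,-3,3],[0,0,2]]

  r1 -= -3·r0 → [0,-3,3]
  r2 -= 1·r0 → [0,9,-7]
  r2 -= -3·r1 → [0,0,2]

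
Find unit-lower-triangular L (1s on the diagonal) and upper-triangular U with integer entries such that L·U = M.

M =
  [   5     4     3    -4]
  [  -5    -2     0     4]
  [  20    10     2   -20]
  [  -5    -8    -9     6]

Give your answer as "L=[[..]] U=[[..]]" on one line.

  R1 -= -1·R0 → [0,2,3,0]
  R2 -= 4·R0 → [0,-6,-10,-4]
  R3 -= -1·R0 → [0,-4,-6,2]
  R2 -= -3·R1 → [0,0,-1,-4]
  R3 -= -2·R1 → [0,0,0,2]
  R3 -= 0·R2 → [0,0,0,2]

L=[[1,0,0,0],[-1,1,0,0],[4,-3,1,0],[-1,-2,0,1]] U=[[5,4,3,-4],[0,2,3,0],[0,0,-1,-4],[0,0,0,2]]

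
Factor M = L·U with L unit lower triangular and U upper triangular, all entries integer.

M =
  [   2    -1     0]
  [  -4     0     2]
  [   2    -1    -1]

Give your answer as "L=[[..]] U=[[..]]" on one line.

  r1 -= -2·r0 → [0,-2,2]
  r2 -= 1·r0 → [0,0,-1]
  r2 -= 0·r1 → [0,0,-1]

L=[[1,0,0],[-2,1,0],[1,0,1]] U=[[2,-1,0],[0,-2,2],[0,0,-1]]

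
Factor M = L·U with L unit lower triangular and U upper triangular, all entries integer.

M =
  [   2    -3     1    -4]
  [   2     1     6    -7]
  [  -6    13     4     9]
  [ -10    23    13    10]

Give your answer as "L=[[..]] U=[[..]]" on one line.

  R1 -= 1·R0 → [0,4,5,-3]
  R2 -= -3·R0 → [0,4,7,-3]
  R3 -= -5·R0 → [0,8,18,-10]
  R2 -= 1·R1 → [0,0,2,0]
  R3 -= 2·R1 → [0,0,8,-4]
  R3 -= 4·R2 → [0,0,0,-4]

L=[[1,0,0,0],[1,1,0,0],[-3,1,1,0],[-5,2,4,1]] U=[[2,-3,1,-4],[0,4,5,-3],[0,0,2,0],[0,0,0,-4]]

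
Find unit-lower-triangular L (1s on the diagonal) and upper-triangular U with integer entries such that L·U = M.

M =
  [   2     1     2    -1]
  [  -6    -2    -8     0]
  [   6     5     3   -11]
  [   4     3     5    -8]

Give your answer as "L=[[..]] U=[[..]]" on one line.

L=[[1,0,0,0],[-3,1,0,0],[3,2,1,0],[2,1,3,1]] U=[[2,1,2,-1],[0,1,-2,-3],[0,0,1,-2],[0,0,0,3]]

  row1 -= -3·row0 → [0,1,-2,-3]
  row2 -= 3·row0 → [0,2,-3,-8]
  row3 -= 2·row0 → [0,1,1,-6]
  row2 -= 2·row1 → [0,0,1,-2]
  row3 -= 1·row1 → [0,0,3,-3]
  row3 -= 3·row2 → [0,0,0,3]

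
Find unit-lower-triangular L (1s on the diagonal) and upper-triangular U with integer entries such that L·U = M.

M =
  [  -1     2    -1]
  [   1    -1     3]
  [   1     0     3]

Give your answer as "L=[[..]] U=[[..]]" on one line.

L=[[1,0,0],[-1,1,0],[-1,2,1]] U=[[-1,2,-1],[0,1,2],[0,0,-2]]

  r1 -= -1·r0 → [0,1,2]
  r2 -= -1·r0 → [0,2,2]
  r2 -= 2·r1 → [0,0,-2]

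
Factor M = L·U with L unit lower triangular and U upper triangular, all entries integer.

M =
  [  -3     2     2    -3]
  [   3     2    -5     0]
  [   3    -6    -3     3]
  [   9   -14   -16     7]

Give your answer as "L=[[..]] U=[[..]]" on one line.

  row1 -= -1·row0 → [0,4,-3,-3]
  row2 -= -1·row0 → [0,-4,-1,0]
  row3 -= -3·row0 → [0,-8,-10,-2]
  row2 -= -1·row1 → [0,0,-4,-3]
  row3 -= -2·row1 → [0,0,-16,-8]
  row3 -= 4·row2 → [0,0,0,4]

L=[[1,0,0,0],[-1,1,0,0],[-1,-1,1,0],[-3,-2,4,1]] U=[[-3,2,2,-3],[0,4,-3,-3],[0,0,-4,-3],[0,0,0,4]]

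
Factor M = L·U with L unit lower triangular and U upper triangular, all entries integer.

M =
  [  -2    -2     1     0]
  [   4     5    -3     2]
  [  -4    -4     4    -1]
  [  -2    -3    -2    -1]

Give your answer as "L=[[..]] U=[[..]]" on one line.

  R1 -= -2·R0 → [0,1,-1,2]
  R2 -= 2·R0 → [0,0,2,-1]
  R3 -= 1·R0 → [0,-1,-3,-1]
  R2 -= 0·R1 → [0,0,2,-1]
  R3 -= -1·R1 → [0,0,-4,1]
  R3 -= -2·R2 → [0,0,0,-1]

L=[[1,0,0,0],[-2,1,0,0],[2,0,1,0],[1,-1,-2,1]] U=[[-2,-2,1,0],[0,1,-1,2],[0,0,2,-1],[0,0,0,-1]]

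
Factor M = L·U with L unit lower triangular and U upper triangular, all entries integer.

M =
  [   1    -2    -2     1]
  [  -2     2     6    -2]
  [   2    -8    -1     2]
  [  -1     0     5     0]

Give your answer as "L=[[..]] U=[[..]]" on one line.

L=[[1,0,0,0],[-2,1,0,0],[2,2,1,0],[-1,1,-1,1]] U=[[1,-2,-2,1],[0,-2,2,0],[0,0,-1,0],[0,0,0,1]]

  r1 -= -2·r0 → [0,-2,2,0]
  r2 -= 2·r0 → [0,-4,3,0]
  r3 -= -1·r0 → [0,-2,3,1]
  r2 -= 2·r1 → [0,0,-1,0]
  r3 -= 1·r1 → [0,0,1,1]
  r3 -= -1·r2 → [0,0,0,1]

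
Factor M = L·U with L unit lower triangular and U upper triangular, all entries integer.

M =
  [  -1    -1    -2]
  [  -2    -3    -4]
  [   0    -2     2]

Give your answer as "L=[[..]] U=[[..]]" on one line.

L=[[1,0,0],[2,1,0],[0,2,1]] U=[[-1,-1,-2],[0,-1,0],[0,0,2]]

  R1 -= 2·R0 → [0,-1,0]
  R2 -= 0·R0 → [0,-2,2]
  R2 -= 2·R1 → [0,0,2]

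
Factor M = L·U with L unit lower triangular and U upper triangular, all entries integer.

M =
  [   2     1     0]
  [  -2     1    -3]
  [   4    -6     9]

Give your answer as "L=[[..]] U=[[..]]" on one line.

  row1 -= -1·row0 → [0,2,-3]
  row2 -= 2·row0 → [0,-8,9]
  row2 -= -4·row1 → [0,0,-3]

L=[[1,0,0],[-1,1,0],[2,-4,1]] U=[[2,1,0],[0,2,-3],[0,0,-3]]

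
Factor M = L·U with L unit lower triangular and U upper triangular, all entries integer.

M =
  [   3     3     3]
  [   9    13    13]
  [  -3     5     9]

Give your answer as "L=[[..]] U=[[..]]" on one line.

  R1 -= 3·R0 → [0,4,4]
  R2 -= -1·R0 → [0,8,12]
  R2 -= 2·R1 → [0,0,4]

L=[[1,0,0],[3,1,0],[-1,2,1]] U=[[3,3,3],[0,4,4],[0,0,4]]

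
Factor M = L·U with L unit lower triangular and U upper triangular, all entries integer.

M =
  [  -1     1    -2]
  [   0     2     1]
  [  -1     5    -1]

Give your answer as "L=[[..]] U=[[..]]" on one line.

  row1 -= 0·row0 → [0,2,1]
  row2 -= 1·row0 → [0,4,1]
  row2 -= 2·row1 → [0,0,-1]

L=[[1,0,0],[0,1,0],[1,2,1]] U=[[-1,1,-2],[0,2,1],[0,0,-1]]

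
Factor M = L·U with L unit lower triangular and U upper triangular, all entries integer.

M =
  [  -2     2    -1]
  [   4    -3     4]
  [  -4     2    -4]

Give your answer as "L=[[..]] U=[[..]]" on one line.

L=[[1,0,0],[-2,1,0],[2,-2,1]] U=[[-2,2,-1],[0,1,2],[0,0,2]]

  R1 -= -2·R0 → [0,1,2]
  R2 -= 2·R0 → [0,-2,-2]
  R2 -= -2·R1 → [0,0,2]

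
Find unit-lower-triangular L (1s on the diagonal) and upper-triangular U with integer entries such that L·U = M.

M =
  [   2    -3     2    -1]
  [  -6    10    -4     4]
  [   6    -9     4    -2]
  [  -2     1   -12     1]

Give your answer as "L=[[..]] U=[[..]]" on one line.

L=[[1,0,0,0],[-3,1,0,0],[3,0,1,0],[-1,-2,3,1]] U=[[2,-3,2,-1],[0,1,2,1],[0,0,-2,1],[0,0,0,-1]]

  row1 -= -3·row0 → [0,1,2,1]
  row2 -= 3·row0 → [0,0,-2,1]
  row3 -= -1·row0 → [0,-2,-10,0]
  row2 -= 0·row1 → [0,0,-2,1]
  row3 -= -2·row1 → [0,0,-6,2]
  row3 -= 3·row2 → [0,0,0,-1]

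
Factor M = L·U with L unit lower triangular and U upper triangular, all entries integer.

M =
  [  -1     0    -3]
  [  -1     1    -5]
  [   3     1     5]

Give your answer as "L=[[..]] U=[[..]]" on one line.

  R1 -= 1·R0 → [0,1,-2]
  R2 -= -3·R0 → [0,1,-4]
  R2 -= 1·R1 → [0,0,-2]

L=[[1,0,0],[1,1,0],[-3,1,1]] U=[[-1,0,-3],[0,1,-2],[0,0,-2]]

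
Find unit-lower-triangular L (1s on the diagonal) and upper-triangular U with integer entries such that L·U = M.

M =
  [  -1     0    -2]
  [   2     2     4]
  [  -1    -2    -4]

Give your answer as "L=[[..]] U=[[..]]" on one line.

  r1 -= -2·r0 → [0,2,0]
  r2 -= 1·r0 → [0,-2,-2]
  r2 -= -1·r1 → [0,0,-2]

L=[[1,0,0],[-2,1,0],[1,-1,1]] U=[[-1,0,-2],[0,2,0],[0,0,-2]]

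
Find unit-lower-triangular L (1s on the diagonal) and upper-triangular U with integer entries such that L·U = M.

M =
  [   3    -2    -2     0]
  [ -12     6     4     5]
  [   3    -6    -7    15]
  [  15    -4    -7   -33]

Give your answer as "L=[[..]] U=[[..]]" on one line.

  R1 -= -4·R0 → [0,-2,-4,5]
  R2 -= 1·R0 → [0,-4,-5,15]
  R3 -= 5·R0 → [0,6,3,-33]
  R2 -= 2·R1 → [0,0,3,5]
  R3 -= -3·R1 → [0,0,-9,-18]
  R3 -= -3·R2 → [0,0,0,-3]

L=[[1,0,0,0],[-4,1,0,0],[1,2,1,0],[5,-3,-3,1]] U=[[3,-2,-2,0],[0,-2,-4,5],[0,0,3,5],[0,0,0,-3]]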